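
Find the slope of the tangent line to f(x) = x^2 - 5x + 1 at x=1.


The slope of the tangent line equals f'(x) at the point.
f(x) = x^2 - 5x + 1
f'(x) = 2x - 5
At x = 1:
f'(1) = 2 * 1 - 5
= 2 - 5
= -3

-3


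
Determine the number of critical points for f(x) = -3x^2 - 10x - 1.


Find where f'(x) = 0:
f'(x) = -6x - 10
Set f'(x) = 0:
-6x - 10 = 0
x = 10 / (-6) = -5/3
This is a linear equation in x, so there is exactly one solution.
Number of critical points: 1

1


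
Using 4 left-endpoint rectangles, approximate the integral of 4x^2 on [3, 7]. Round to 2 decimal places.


Left Riemann sum uses left endpoints of each subinterval.
Interval: [3, 7], n = 4
dx = (7 - 3) / 4 = 1
Left endpoints: [3, 4, 5, 6]
f values: [36, 64, 100, 144]
Sum = dx * (sum of f values)
= 1 * 344
= 344 = 344.00

344.00


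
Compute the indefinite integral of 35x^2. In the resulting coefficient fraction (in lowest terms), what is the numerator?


Apply the power rule for integration:
integral of ax^n dx = a/(n+1) * x^(n+1) + C
integral of 35x^2 dx
= 35/3 * x^3 + C
The coefficient in lowest terms is 35/3, and its numerator is 35

35


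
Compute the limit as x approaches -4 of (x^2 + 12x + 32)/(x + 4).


Direct substitution gives 0/0, so we factor the numerator.
Factor: (x^2 + 12x + 32) = (x + 4)(x + 8)
Cancel the common factor (x + 4):
(x^2 + 12x + 32)/(x + 4) = (x + 8)
Now substitute x = -4:
= (-4) - (-8) = 4

4


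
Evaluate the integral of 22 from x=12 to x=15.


The integral of a constant k over [a, b] equals k * (b - a).
integral from 12 to 15 of 22 dx
= 22 * (15 - 12)
= 22 * 3
= 66

66


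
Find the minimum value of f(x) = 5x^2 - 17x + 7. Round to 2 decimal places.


For a quadratic f(x) = ax^2 + bx + c with a > 0, the minimum is at the vertex.
Vertex x-coordinate: x = -b/(2a)
x = -(-17) / (2 * 5)
x = 17/10
Substitute back to find the minimum value:
f(17/10) = 5 * (17/10)^2 - 17 * (17/10) + 7
= 289/20 - 289/10 + 7
= -149/20 = -7.45

-7.45


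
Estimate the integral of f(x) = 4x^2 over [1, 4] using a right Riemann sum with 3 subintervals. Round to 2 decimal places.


Right Riemann sum uses right endpoints of each subinterval.
Interval: [1, 4], n = 3
dx = (4 - 1) / 3 = 1
Right endpoints: [2, 3, 4]
f values: [16, 36, 64]
Sum = dx * (sum of f values)
= 1 * 116
= 116 = 116.00

116.00


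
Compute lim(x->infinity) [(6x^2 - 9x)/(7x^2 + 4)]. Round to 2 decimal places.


For limits at infinity with equal-degree polynomials,
we compare leading coefficients.
Numerator leading term: 6x^2
Denominator leading term: 7x^2
Divide both by x^2:
lim = (6 - 9/x) / (7 + 4/x^2)
As x -> infinity, the 1/x and 1/x^2 terms vanish:
= 6/7 ≈ 0.86

0.86


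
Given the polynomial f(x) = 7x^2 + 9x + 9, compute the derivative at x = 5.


Differentiate term by term using power and sum rules:
f(x) = 7x^2 + 9x + 9
f'(x) = 14x + 9
Substitute x = 5:
f'(5) = 14 * 5 + 9
= 70 + 9
= 79

79


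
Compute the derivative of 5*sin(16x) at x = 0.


Apply the chain rule to differentiate 5*sin(16x):
d/dx [5*sin(16x)]
= 5 * cos(16x) * d/dx(16x)
= 5 * 16 * cos(16x)
= 80 * cos(16x)
Evaluate at x = 0:
= 80 * cos(0)
= 80 * 1
= 80

80


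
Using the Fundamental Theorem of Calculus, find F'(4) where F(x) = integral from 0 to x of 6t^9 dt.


By the Fundamental Theorem of Calculus (Part 1):
If F(x) = integral from 0 to x of f(t) dt, then F'(x) = f(x)
Here f(t) = 6t^9
So F'(x) = 6x^9
Evaluate at x = 4:
F'(4) = 6 * 4^9
= 6 * 262144
= 1572864

1572864


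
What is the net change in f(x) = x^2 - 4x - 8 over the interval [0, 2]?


Net change = f(b) - f(a)
f(x) = x^2 - 4x - 8
Compute f(2):
f(2) = 1 * 2^2 - 4 * 2 - 8
= 4 - 8 - 8
= -12
Compute f(0):
f(0) = 1 * 0^2 - 4 * 0 - 8
= 0 + 0 - 8
= -8
Net change = -12 - (-8) = -4

-4


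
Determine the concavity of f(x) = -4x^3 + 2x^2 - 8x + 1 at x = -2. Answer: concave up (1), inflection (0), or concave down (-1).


Concavity is determined by the sign of f''(x).
f(x) = -4x^3 + 2x^2 - 8x + 1
f'(x) = -12x^2 + 4x - 8
f''(x) = -24x + 4
f''(-2) = -24 * (-2) + 4
= 48 + 4
= 52
Since f''(-2) > 0, the function is concave up (1)

1


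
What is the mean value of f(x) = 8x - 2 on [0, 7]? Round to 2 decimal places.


Average value = 1/(b-a) * integral from a to b of f(x) dx
First compute the integral of 8x - 2:
F(x) = 4x^2 - 2x
F(7) = 4 * 49 - 2 * 7 = 182
F(0) = 4 * 0 - 2 * 0 = 0
Integral = 182 - 0 = 182
Average = 182 / (7 - 0) = 182 / 7
= 26 = 26.00

26.00


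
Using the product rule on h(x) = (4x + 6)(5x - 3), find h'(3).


Let u(x) = 4x + 6 and v(x) = 5x - 3
u'(x) = 4
v'(x) = 5
Product rule: h'(x) = u'(x)*v(x) + u(x)*v'(x)
= 4 * (5x - 3) + (4x + 6) * 5
At x = 3:
u(3) = 4 * 3 + 6 = 18
v(3) = 5 * 3 - 3 = 12
h'(3) = 4 * 12 + 18 * 5
= 48 + 90
= 138

138


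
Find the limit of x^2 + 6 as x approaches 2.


Since polynomials are continuous, we use direct substitution.
lim(x->2) of x^2 + 6
= 1 * 2^2 + 0 * 2 + 6
= 4 + 0 + 6
= 10

10


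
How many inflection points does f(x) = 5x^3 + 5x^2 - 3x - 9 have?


Inflection points occur where f''(x) = 0 and concavity changes.
f(x) = 5x^3 + 5x^2 - 3x - 9
f'(x) = 15x^2 + 10x - 3
f''(x) = 30x + 10
Set f''(x) = 0:
30x + 10 = 0
x = -10 / 30 = -1/3
Since f''(x) is linear (degree 1), it changes sign at this point.
Therefore there is exactly 1 inflection point.

1


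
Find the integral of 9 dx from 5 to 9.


The integral of a constant k over [a, b] equals k * (b - a).
integral from 5 to 9 of 9 dx
= 9 * (9 - 5)
= 9 * 4
= 36

36


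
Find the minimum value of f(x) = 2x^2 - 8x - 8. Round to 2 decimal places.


For a quadratic f(x) = ax^2 + bx + c with a > 0, the minimum is at the vertex.
Vertex x-coordinate: x = -b/(2a)
x = -(-8) / (2 * 2)
x = 8/4 = 2
Substitute back to find the minimum value:
f(2) = 2 * 2^2 - 8 * 2 - 8
= 8 - 16 - 8
= -16 = -16.00

-16.00


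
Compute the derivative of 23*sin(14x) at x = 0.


Apply the chain rule to differentiate 23*sin(14x):
d/dx [23*sin(14x)]
= 23 * cos(14x) * d/dx(14x)
= 23 * 14 * cos(14x)
= 322 * cos(14x)
Evaluate at x = 0:
= 322 * cos(0)
= 322 * 1
= 322

322


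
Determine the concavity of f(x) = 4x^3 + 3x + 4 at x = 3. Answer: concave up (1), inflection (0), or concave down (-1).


Concavity is determined by the sign of f''(x).
f(x) = 4x^3 + 3x + 4
f'(x) = 12x^2 + 3
f''(x) = 24x
f''(3) = 24 * 3 + 0
= 72 + 0
= 72
Since f''(3) > 0, the function is concave up (1)

1


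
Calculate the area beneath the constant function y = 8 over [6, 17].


The area under a constant function y = 8 is a rectangle.
Width = 17 - 6 = 11
Height = 8
Area = width * height
= 11 * 8
= 88

88


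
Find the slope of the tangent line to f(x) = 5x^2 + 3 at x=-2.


The slope of the tangent line equals f'(x) at the point.
f(x) = 5x^2 + 3
f'(x) = 10x
At x = -2:
f'(-2) = 10 * (-2) + 0
= -20 + 0
= -20

-20


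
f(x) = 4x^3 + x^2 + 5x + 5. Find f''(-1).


First derivative:
f'(x) = 12x^2 + 2x + 5
Second derivative:
f''(x) = 24x + 2
Substitute x = -1:
f''(-1) = 24 * (-1) + 2
= -24 + 2
= -22

-22


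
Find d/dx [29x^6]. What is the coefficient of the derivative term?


We apply the power rule: d/dx [ax^n] = a*n * x^(n-1)
d/dx [29x^6]
= 29 * 6 * x^(6-1)
= 174x^5
The coefficient is 174

174


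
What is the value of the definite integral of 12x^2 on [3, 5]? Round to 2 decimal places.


Find the antiderivative of 12x^2:
F(x) = 12/3 * x^3
Apply the Fundamental Theorem of Calculus:
F(5) - F(3)
= 12/3 * 5^3 - 12/3 * 3^3
= 12/3 * (125 - 27)
= 12/3 * 98
= 392 = 392.00

392.00


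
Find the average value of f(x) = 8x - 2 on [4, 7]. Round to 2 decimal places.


Average value = 1/(b-a) * integral from a to b of f(x) dx
First compute the integral of 8x - 2:
F(x) = 4x^2 - 2x
F(7) = 4 * 49 - 2 * 7 = 182
F(4) = 4 * 16 - 2 * 4 = 56
Integral = 182 - 56 = 126
Average = 126 / (7 - 4) = 126 / 3
= 42 = 42.00

42.00


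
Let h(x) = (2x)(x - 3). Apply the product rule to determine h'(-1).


Let u(x) = 2x and v(x) = x - 3
u'(x) = 2
v'(x) = 1
Product rule: h'(x) = u'(x)*v(x) + u(x)*v'(x)
= 2 * (x - 3) + (2x) * 1
At x = -1:
u(-1) = 2 * (-1) + 0 = -2
v(-1) = 1 * (-1) - 3 = -4
h'(-1) = 2 * (-4) + (-2) * 1
= -8 - 2
= -10

-10


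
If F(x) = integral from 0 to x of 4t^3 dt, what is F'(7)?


By the Fundamental Theorem of Calculus (Part 1):
If F(x) = integral from 0 to x of f(t) dt, then F'(x) = f(x)
Here f(t) = 4t^3
So F'(x) = 4x^3
Evaluate at x = 7:
F'(7) = 4 * 7^3
= 4 * 343
= 1372

1372


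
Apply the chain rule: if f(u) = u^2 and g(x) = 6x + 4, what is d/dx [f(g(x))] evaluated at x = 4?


Using the chain rule: (f(g(x)))' = f'(g(x)) * g'(x)
First, find g(4):
g(4) = 6 * 4 + 4 = 28
Next, f'(u) = 2u
And g'(x) = 6
So f'(g(4)) * g'(4)
= 2 * 28 * 6
= 336

336


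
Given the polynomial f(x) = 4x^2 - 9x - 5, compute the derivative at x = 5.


Differentiate term by term using power and sum rules:
f(x) = 4x^2 - 9x - 5
f'(x) = 8x - 9
Substitute x = 5:
f'(5) = 8 * 5 - 9
= 40 - 9
= 31

31


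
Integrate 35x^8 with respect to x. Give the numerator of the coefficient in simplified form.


Apply the power rule for integration:
integral of ax^n dx = a/(n+1) * x^(n+1) + C
integral of 35x^8 dx
= 35/9 * x^9 + C
The coefficient in lowest terms is 35/9, and its numerator is 35

35


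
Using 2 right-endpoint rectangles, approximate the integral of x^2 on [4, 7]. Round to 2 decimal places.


Right Riemann sum uses right endpoints of each subinterval.
Interval: [4, 7], n = 2
dx = (7 - 4) / 2 = 3/2
Right endpoints: [11/2, 7]
f values: [121/4, 49]
Sum = dx * (sum of f values)
= 3/2 * 317/4
= 951/8 ≈ 118.88

118.88


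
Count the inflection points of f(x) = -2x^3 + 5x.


Inflection points occur where f''(x) = 0 and concavity changes.
f(x) = -2x^3 + 5x
f'(x) = -6x^2 + 5
f''(x) = -12x
Set f''(x) = 0:
-12x = 0
x = 0 / (-12) = 0
Since f''(x) is linear (degree 1), it changes sign at this point.
Therefore there is exactly 1 inflection point.

1


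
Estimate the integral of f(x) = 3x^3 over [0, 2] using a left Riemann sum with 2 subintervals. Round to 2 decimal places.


Left Riemann sum uses left endpoints of each subinterval.
Interval: [0, 2], n = 2
dx = (2 - 0) / 2 = 1
Left endpoints: [0, 1]
f values: [0, 3]
Sum = dx * (sum of f values)
= 1 * 3
= 3 = 3.00

3.00


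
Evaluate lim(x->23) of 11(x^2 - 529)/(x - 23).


Direct substitution gives 0/0, so we factor the numerator.
Factor: 11(x^2 - 529) = 11 * (x - 23)(x + 23)
Cancel the common factor (x - 23):
11(x^2 - 529)/(x - 23) = 11 * (x + 23)
Now substitute x = 23:
= 11 * (23 + 23) = 506

506


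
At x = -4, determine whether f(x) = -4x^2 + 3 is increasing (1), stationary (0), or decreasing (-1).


Compute f'(x) to determine behavior:
f'(x) = -8x
f'(-4) = -8 * (-4) + 0
= 32 + 0
= 32
Since f'(-4) > 0, the function is increasing (1)

1


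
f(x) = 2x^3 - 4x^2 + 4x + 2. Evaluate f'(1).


Differentiate f(x) = 2x^3 - 4x^2 + 4x + 2 term by term:
f'(x) = 6x^2 - 8x + 4
Substitute x = 1:
f'(1) = 6 * 1^2 - 8 * 1 + 4
= 6 - 8 + 4
= 2

2


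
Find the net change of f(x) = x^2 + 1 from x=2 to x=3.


Net change = f(b) - f(a)
f(x) = x^2 + 1
Compute f(3):
f(3) = 1 * 3^2 + 0 * 3 + 1
= 9 + 0 + 1
= 10
Compute f(2):
f(2) = 1 * 2^2 + 0 * 2 + 1
= 4 + 0 + 1
= 5
Net change = 10 - 5 = 5

5


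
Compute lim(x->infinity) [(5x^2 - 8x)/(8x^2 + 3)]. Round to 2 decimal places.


For limits at infinity with equal-degree polynomials,
we compare leading coefficients.
Numerator leading term: 5x^2
Denominator leading term: 8x^2
Divide both by x^2:
lim = (5 - 8/x) / (8 + 3/x^2)
As x -> infinity, the 1/x and 1/x^2 terms vanish:
= 5/8 ≈ 0.63

0.63


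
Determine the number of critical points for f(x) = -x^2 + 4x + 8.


Find where f'(x) = 0:
f'(x) = -2x + 4
Set f'(x) = 0:
-2x + 4 = 0
x = -4 / (-2) = 2
This is a linear equation in x, so there is exactly one solution.
Number of critical points: 1

1


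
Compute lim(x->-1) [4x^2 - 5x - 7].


Since polynomials are continuous, we use direct substitution.
lim(x->-1) of 4x^2 - 5x - 7
= 4 * (-1)^2 - 5 * (-1) - 7
= 4 + 5 - 7
= 2

2


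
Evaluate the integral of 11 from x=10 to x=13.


The integral of a constant k over [a, b] equals k * (b - a).
integral from 10 to 13 of 11 dx
= 11 * (13 - 10)
= 11 * 3
= 33

33


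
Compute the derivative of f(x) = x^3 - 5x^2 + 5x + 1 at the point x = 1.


Differentiate f(x) = x^3 - 5x^2 + 5x + 1 term by term:
f'(x) = 3x^2 - 10x + 5
Substitute x = 1:
f'(1) = 3 * 1^2 - 10 * 1 + 5
= 3 - 10 + 5
= -2

-2


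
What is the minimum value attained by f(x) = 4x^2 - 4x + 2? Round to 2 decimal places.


For a quadratic f(x) = ax^2 + bx + c with a > 0, the minimum is at the vertex.
Vertex x-coordinate: x = -b/(2a)
x = -(-4) / (2 * 4)
x = 4/8 = 1/2
Substitute back to find the minimum value:
f(1/2) = 4 * (1/2)^2 - 4 * (1/2) + 2
= 1 - 2 + 2
= 1 = 1.00

1.00


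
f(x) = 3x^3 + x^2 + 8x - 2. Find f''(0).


First derivative:
f'(x) = 9x^2 + 2x + 8
Second derivative:
f''(x) = 18x + 2
Substitute x = 0:
f''(0) = 18 * 0 + 2
= 0 + 2
= 2

2


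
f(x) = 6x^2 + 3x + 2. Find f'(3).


Differentiate term by term using power and sum rules:
f(x) = 6x^2 + 3x + 2
f'(x) = 12x + 3
Substitute x = 3:
f'(3) = 12 * 3 + 3
= 36 + 3
= 39

39


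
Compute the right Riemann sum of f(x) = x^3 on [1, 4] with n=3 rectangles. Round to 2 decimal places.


Right Riemann sum uses right endpoints of each subinterval.
Interval: [1, 4], n = 3
dx = (4 - 1) / 3 = 1
Right endpoints: [2, 3, 4]
f values: [8, 27, 64]
Sum = dx * (sum of f values)
= 1 * 99
= 99 = 99.00

99.00


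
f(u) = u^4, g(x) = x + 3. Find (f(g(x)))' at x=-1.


Using the chain rule: (f(g(x)))' = f'(g(x)) * g'(x)
First, find g(-1):
g(-1) = 1 * (-1) + 3 = 2
Next, f'(u) = 4u^3
And g'(x) = 1
So f'(g(-1)) * g'(-1)
= 4 * 2^3 * 1
= 4 * 8 * 1
= 32

32


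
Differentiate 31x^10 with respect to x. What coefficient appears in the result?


We apply the power rule: d/dx [ax^n] = a*n * x^(n-1)
d/dx [31x^10]
= 31 * 10 * x^(10-1)
= 310x^9
The coefficient is 310

310


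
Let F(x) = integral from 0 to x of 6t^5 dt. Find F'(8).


By the Fundamental Theorem of Calculus (Part 1):
If F(x) = integral from 0 to x of f(t) dt, then F'(x) = f(x)
Here f(t) = 6t^5
So F'(x) = 6x^5
Evaluate at x = 8:
F'(8) = 6 * 8^5
= 6 * 32768
= 196608

196608


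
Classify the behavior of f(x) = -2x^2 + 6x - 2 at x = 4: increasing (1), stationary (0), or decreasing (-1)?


Compute f'(x) to determine behavior:
f'(x) = -4x + 6
f'(4) = -4 * 4 + 6
= -16 + 6
= -10
Since f'(4) < 0, the function is decreasing (-1)

-1


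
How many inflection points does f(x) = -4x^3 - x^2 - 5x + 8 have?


Inflection points occur where f''(x) = 0 and concavity changes.
f(x) = -4x^3 - x^2 - 5x + 8
f'(x) = -12x^2 - 2x - 5
f''(x) = -24x - 2
Set f''(x) = 0:
-24x - 2 = 0
x = 2 / (-24) = -1/12
Since f''(x) is linear (degree 1), it changes sign at this point.
Therefore there is exactly 1 inflection point.

1


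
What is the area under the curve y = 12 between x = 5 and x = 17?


The area under a constant function y = 12 is a rectangle.
Width = 17 - 5 = 12
Height = 12
Area = width * height
= 12 * 12
= 144

144


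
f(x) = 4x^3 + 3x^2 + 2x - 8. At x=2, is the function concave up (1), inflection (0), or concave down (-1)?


Concavity is determined by the sign of f''(x).
f(x) = 4x^3 + 3x^2 + 2x - 8
f'(x) = 12x^2 + 6x + 2
f''(x) = 24x + 6
f''(2) = 24 * 2 + 6
= 48 + 6
= 54
Since f''(2) > 0, the function is concave up (1)

1


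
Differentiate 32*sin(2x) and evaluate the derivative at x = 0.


Apply the chain rule to differentiate 32*sin(2x):
d/dx [32*sin(2x)]
= 32 * cos(2x) * d/dx(2x)
= 32 * 2 * cos(2x)
= 64 * cos(2x)
Evaluate at x = 0:
= 64 * cos(0)
= 64 * 1
= 64

64


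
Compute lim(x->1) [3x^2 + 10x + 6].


Since polynomials are continuous, we use direct substitution.
lim(x->1) of 3x^2 + 10x + 6
= 3 * 1^2 + 10 * 1 + 6
= 3 + 10 + 6
= 19

19


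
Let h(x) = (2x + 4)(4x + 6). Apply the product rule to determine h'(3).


Let u(x) = 2x + 4 and v(x) = 4x + 6
u'(x) = 2
v'(x) = 4
Product rule: h'(x) = u'(x)*v(x) + u(x)*v'(x)
= 2 * (4x + 6) + (2x + 4) * 4
At x = 3:
u(3) = 2 * 3 + 4 = 10
v(3) = 4 * 3 + 6 = 18
h'(3) = 2 * 18 + 10 * 4
= 36 + 40
= 76

76


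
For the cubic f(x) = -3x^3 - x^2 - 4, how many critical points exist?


Find where f'(x) = 0:
f(x) = -3x^3 - x^2 - 4
f'(x) = -9x^2 - 2x
This is a quadratic in x. Use the discriminant to count real roots.
Discriminant = (-2)^2 - 4 * (-9) * 0
= 4 - 0
= 4
Since discriminant > 0, f'(x) = 0 has 2 real solutions.
Number of critical points: 2

2


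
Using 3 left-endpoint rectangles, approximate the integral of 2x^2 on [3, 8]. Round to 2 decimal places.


Left Riemann sum uses left endpoints of each subinterval.
Interval: [3, 8], n = 3
dx = (8 - 3) / 3 = 5/3
Left endpoints: [3, 14/3, 19/3]
f values: [18, 392/9, 722/9]
Sum = dx * (sum of f values)
= 5/3 * 1276/9
= 6380/27 ≈ 236.30

236.30


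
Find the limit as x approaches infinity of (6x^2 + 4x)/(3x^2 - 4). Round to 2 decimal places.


For limits at infinity with equal-degree polynomials,
we compare leading coefficients.
Numerator leading term: 6x^2
Denominator leading term: 3x^2
Divide both by x^2:
lim = (6 + 4/x) / (3 - 4/x^2)
As x -> infinity, the 1/x and 1/x^2 terms vanish:
= 6/3 = 2 = 2.00

2.00


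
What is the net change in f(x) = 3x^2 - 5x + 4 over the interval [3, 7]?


Net change = f(b) - f(a)
f(x) = 3x^2 - 5x + 4
Compute f(7):
f(7) = 3 * 7^2 - 5 * 7 + 4
= 147 - 35 + 4
= 116
Compute f(3):
f(3) = 3 * 3^2 - 5 * 3 + 4
= 27 - 15 + 4
= 16
Net change = 116 - 16 = 100

100


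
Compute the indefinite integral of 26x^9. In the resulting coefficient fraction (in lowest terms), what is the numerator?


Apply the power rule for integration:
integral of ax^n dx = a/(n+1) * x^(n+1) + C
integral of 26x^9 dx
= 26/10 * x^10 + C
= 13/5 * x^10 + C
The coefficient in lowest terms is 13/5, and its numerator is 13

13


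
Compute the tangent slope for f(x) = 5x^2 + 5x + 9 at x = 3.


The slope of the tangent line equals f'(x) at the point.
f(x) = 5x^2 + 5x + 9
f'(x) = 10x + 5
At x = 3:
f'(3) = 10 * 3 + 5
= 30 + 5
= 35

35


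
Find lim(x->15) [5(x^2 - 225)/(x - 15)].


Direct substitution gives 0/0, so we factor the numerator.
Factor: 5(x^2 - 225) = 5 * (x - 15)(x + 15)
Cancel the common factor (x - 15):
5(x^2 - 225)/(x - 15) = 5 * (x + 15)
Now substitute x = 15:
= 5 * (15 + 15) = 150

150


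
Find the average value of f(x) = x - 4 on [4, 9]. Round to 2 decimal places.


Average value = 1/(b-a) * integral from a to b of f(x) dx
First compute the integral of x - 4:
F(x) = (1/2)x^2 - 4x
F(9) = 1/2 * 81 - 4 * 9 = 9/2
F(4) = 1/2 * 16 - 4 * 4 = -8
Integral = 9/2 - (-8) = 25/2
Average = (25/2) / (9 - 4) = (25/2) / 5
= 5/2 = 2.50

2.50


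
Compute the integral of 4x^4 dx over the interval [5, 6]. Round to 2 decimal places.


Find the antiderivative of 4x^4:
F(x) = 4/5 * x^5
Apply the Fundamental Theorem of Calculus:
F(6) - F(5)
= 4/5 * 6^5 - 4/5 * 5^5
= 4/5 * (7776 - 3125)
= 4/5 * 4651
= 18604/5 = 3720.80

3720.80


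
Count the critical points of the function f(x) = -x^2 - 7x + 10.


Find where f'(x) = 0:
f'(x) = -2x - 7
Set f'(x) = 0:
-2x - 7 = 0
x = 7 / (-2) = -7/2
This is a linear equation in x, so there is exactly one solution.
Number of critical points: 1

1


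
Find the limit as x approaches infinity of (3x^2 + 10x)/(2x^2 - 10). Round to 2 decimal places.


For limits at infinity with equal-degree polynomials,
we compare leading coefficients.
Numerator leading term: 3x^2
Denominator leading term: 2x^2
Divide both by x^2:
lim = (3 + 10/x) / (2 - 10/x^2)
As x -> infinity, the 1/x and 1/x^2 terms vanish:
= 3/2 = 1.50

1.50


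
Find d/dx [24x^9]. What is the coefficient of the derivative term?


We apply the power rule: d/dx [ax^n] = a*n * x^(n-1)
d/dx [24x^9]
= 24 * 9 * x^(9-1)
= 216x^8
The coefficient is 216

216


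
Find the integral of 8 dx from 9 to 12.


The integral of a constant k over [a, b] equals k * (b - a).
integral from 9 to 12 of 8 dx
= 8 * (12 - 9)
= 8 * 3
= 24

24


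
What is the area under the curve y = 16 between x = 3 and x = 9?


The area under a constant function y = 16 is a rectangle.
Width = 9 - 3 = 6
Height = 16
Area = width * height
= 6 * 16
= 96

96


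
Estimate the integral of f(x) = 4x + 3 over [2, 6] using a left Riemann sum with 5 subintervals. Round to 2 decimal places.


Left Riemann sum uses left endpoints of each subinterval.
Interval: [2, 6], n = 5
dx = (6 - 2) / 5 = 4/5
Left endpoints: [2, 14/5, 18/5, 22/5, 26/5]
f values: [11, 71/5, 87/5, 103/5, 119/5]
Sum = dx * (sum of f values)
= 4/5 * 87
= 348/5 = 69.60

69.60


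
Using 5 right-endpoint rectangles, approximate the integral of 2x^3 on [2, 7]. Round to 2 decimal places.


Right Riemann sum uses right endpoints of each subinterval.
Interval: [2, 7], n = 5
dx = (7 - 2) / 5 = 1
Right endpoints: [3, 4, 5, 6, 7]
f values: [54, 128, 250, 432, 686]
Sum = dx * (sum of f values)
= 1 * 1550
= 1550 = 1550.00

1550.00


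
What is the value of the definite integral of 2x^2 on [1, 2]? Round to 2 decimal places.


Find the antiderivative of 2x^2:
F(x) = 2/3 * x^3
Apply the Fundamental Theorem of Calculus:
F(2) - F(1)
= 2/3 * 2^3 - 2/3 * 1^3
= 2/3 * (8 - 1)
= 2/3 * 7
= 14/3 ≈ 4.67

4.67


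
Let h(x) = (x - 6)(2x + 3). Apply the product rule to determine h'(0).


Let u(x) = x - 6 and v(x) = 2x + 3
u'(x) = 1
v'(x) = 2
Product rule: h'(x) = u'(x)*v(x) + u(x)*v'(x)
= 1 * (2x + 3) + (x - 6) * 2
At x = 0:
u(0) = 1 * 0 - 6 = -6
v(0) = 2 * 0 + 3 = 3
h'(0) = 1 * 3 + (-6) * 2
= 3 - 12
= -9

-9


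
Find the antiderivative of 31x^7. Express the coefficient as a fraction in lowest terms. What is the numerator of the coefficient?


Apply the power rule for integration:
integral of ax^n dx = a/(n+1) * x^(n+1) + C
integral of 31x^7 dx
= 31/8 * x^8 + C
The coefficient in lowest terms is 31/8, and its numerator is 31

31


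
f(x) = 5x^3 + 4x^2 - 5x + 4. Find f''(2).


First derivative:
f'(x) = 15x^2 + 8x - 5
Second derivative:
f''(x) = 30x + 8
Substitute x = 2:
f''(2) = 30 * 2 + 8
= 60 + 8
= 68

68


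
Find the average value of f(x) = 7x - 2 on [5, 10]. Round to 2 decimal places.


Average value = 1/(b-a) * integral from a to b of f(x) dx
First compute the integral of 7x - 2:
F(x) = (7/2)x^2 - 2x
F(10) = 7/2 * 100 - 2 * 10 = 330
F(5) = 7/2 * 25 - 2 * 5 = 155/2
Integral = 330 - 155/2 = 505/2
Average = (505/2) / (10 - 5) = (505/2) / 5
= 101/2 = 50.50

50.50


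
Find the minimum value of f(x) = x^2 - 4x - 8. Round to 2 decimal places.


For a quadratic f(x) = ax^2 + bx + c with a > 0, the minimum is at the vertex.
Vertex x-coordinate: x = -b/(2a)
x = -(-4) / (2 * 1)
x = 4/2 = 2
Substitute back to find the minimum value:
f(2) = 1 * 2^2 - 4 * 2 - 8
= 4 - 8 - 8
= -12 = -12.00

-12.00


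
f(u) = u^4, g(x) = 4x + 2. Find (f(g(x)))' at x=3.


Using the chain rule: (f(g(x)))' = f'(g(x)) * g'(x)
First, find g(3):
g(3) = 4 * 3 + 2 = 14
Next, f'(u) = 4u^3
And g'(x) = 4
So f'(g(3)) * g'(3)
= 4 * 14^3 * 4
= 4 * 2744 * 4
= 43904

43904


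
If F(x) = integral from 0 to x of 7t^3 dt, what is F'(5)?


By the Fundamental Theorem of Calculus (Part 1):
If F(x) = integral from 0 to x of f(t) dt, then F'(x) = f(x)
Here f(t) = 7t^3
So F'(x) = 7x^3
Evaluate at x = 5:
F'(5) = 7 * 5^3
= 7 * 125
= 875

875


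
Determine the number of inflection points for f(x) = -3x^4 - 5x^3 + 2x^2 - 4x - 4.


Inflection points occur where f''(x) = 0 and concavity changes.
f(x) = -3x^4 - 5x^3 + 2x^2 - 4x - 4
f'(x) = -12x^3 - 15x^2 + 4x - 4
f''(x) = -36x^2 - 30x + 4
This is a quadratic in x. Use the discriminant to count real roots.
Discriminant = (-30)^2 - 4 * (-36) * 4
= 900 - (-576)
= 1476
Since discriminant > 0, f''(x) = 0 has 2 distinct real solutions.
A quadratic with two distinct real roots changes sign at each root, so concavity changes at both.
Number of inflection points: 2

2


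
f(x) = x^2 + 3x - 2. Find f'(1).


Differentiate term by term using power and sum rules:
f(x) = x^2 + 3x - 2
f'(x) = 2x + 3
Substitute x = 1:
f'(1) = 2 * 1 + 3
= 2 + 3
= 5

5


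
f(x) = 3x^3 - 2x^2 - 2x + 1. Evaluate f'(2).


Differentiate f(x) = 3x^3 - 2x^2 - 2x + 1 term by term:
f'(x) = 9x^2 - 4x - 2
Substitute x = 2:
f'(2) = 9 * 2^2 - 4 * 2 - 2
= 36 - 8 - 2
= 26

26


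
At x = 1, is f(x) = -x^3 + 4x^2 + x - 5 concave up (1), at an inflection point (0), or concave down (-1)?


Concavity is determined by the sign of f''(x).
f(x) = -x^3 + 4x^2 + x - 5
f'(x) = -3x^2 + 8x + 1
f''(x) = -6x + 8
f''(1) = -6 * 1 + 8
= -6 + 8
= 2
Since f''(1) > 0, the function is concave up (1)

1


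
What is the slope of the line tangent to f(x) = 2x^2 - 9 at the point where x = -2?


The slope of the tangent line equals f'(x) at the point.
f(x) = 2x^2 - 9
f'(x) = 4x
At x = -2:
f'(-2) = 4 * (-2) + 0
= -8 + 0
= -8

-8


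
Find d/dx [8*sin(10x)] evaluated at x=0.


Apply the chain rule to differentiate 8*sin(10x):
d/dx [8*sin(10x)]
= 8 * cos(10x) * d/dx(10x)
= 8 * 10 * cos(10x)
= 80 * cos(10x)
Evaluate at x = 0:
= 80 * cos(0)
= 80 * 1
= 80

80


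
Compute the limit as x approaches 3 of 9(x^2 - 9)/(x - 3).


Direct substitution gives 0/0, so we factor the numerator.
Factor: 9(x^2 - 9) = 9 * (x - 3)(x + 3)
Cancel the common factor (x - 3):
9(x^2 - 9)/(x - 3) = 9 * (x + 3)
Now substitute x = 3:
= 9 * (3 + 3) = 54

54


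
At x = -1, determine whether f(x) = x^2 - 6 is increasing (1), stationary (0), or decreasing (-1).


Compute f'(x) to determine behavior:
f'(x) = 2x
f'(-1) = 2 * (-1) + 0
= -2 + 0
= -2
Since f'(-1) < 0, the function is decreasing (-1)

-1


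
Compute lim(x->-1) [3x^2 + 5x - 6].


Since polynomials are continuous, we use direct substitution.
lim(x->-1) of 3x^2 + 5x - 6
= 3 * (-1)^2 + 5 * (-1) - 6
= 3 - 5 - 6
= -8

-8


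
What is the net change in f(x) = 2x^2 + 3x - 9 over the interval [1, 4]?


Net change = f(b) - f(a)
f(x) = 2x^2 + 3x - 9
Compute f(4):
f(4) = 2 * 4^2 + 3 * 4 - 9
= 32 + 12 - 9
= 35
Compute f(1):
f(1) = 2 * 1^2 + 3 * 1 - 9
= 2 + 3 - 9
= -4
Net change = 35 - (-4) = 39

39


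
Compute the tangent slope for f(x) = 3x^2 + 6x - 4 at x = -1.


The slope of the tangent line equals f'(x) at the point.
f(x) = 3x^2 + 6x - 4
f'(x) = 6x + 6
At x = -1:
f'(-1) = 6 * (-1) + 6
= -6 + 6
= 0

0


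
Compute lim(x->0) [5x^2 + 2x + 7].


Since polynomials are continuous, we use direct substitution.
lim(x->0) of 5x^2 + 2x + 7
= 5 * 0^2 + 2 * 0 + 7
= 0 + 0 + 7
= 7

7


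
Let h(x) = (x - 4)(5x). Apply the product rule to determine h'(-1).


Let u(x) = x - 4 and v(x) = 5x
u'(x) = 1
v'(x) = 5
Product rule: h'(x) = u'(x)*v(x) + u(x)*v'(x)
= 1 * (5x) + (x - 4) * 5
At x = -1:
u(-1) = 1 * (-1) - 4 = -5
v(-1) = 5 * (-1) + 0 = -5
h'(-1) = 1 * (-5) + (-5) * 5
= -5 - 25
= -30

-30


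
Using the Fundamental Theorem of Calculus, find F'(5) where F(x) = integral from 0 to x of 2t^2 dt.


By the Fundamental Theorem of Calculus (Part 1):
If F(x) = integral from 0 to x of f(t) dt, then F'(x) = f(x)
Here f(t) = 2t^2
So F'(x) = 2x^2
Evaluate at x = 5:
F'(5) = 2 * 5^2
= 2 * 25
= 50

50


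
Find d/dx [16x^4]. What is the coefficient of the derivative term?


We apply the power rule: d/dx [ax^n] = a*n * x^(n-1)
d/dx [16x^4]
= 16 * 4 * x^(4-1)
= 64x^3
The coefficient is 64

64


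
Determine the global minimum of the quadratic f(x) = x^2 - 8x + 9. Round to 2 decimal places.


For a quadratic f(x) = ax^2 + bx + c with a > 0, the minimum is at the vertex.
Vertex x-coordinate: x = -b/(2a)
x = -(-8) / (2 * 1)
x = 8/2 = 4
Substitute back to find the minimum value:
f(4) = 1 * 4^2 - 8 * 4 + 9
= 16 - 32 + 9
= -7 = -7.00

-7.00


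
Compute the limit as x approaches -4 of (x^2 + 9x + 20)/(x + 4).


Direct substitution gives 0/0, so we factor the numerator.
Factor: (x^2 + 9x + 20) = (x + 4)(x + 5)
Cancel the common factor (x + 4):
(x^2 + 9x + 20)/(x + 4) = (x + 5)
Now substitute x = -4:
= (-4) - (-5) = 1

1


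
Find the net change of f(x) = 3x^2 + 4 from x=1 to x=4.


Net change = f(b) - f(a)
f(x) = 3x^2 + 4
Compute f(4):
f(4) = 3 * 4^2 + 0 * 4 + 4
= 48 + 0 + 4
= 52
Compute f(1):
f(1) = 3 * 1^2 + 0 * 1 + 4
= 3 + 0 + 4
= 7
Net change = 52 - 7 = 45

45


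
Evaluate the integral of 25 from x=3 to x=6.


The integral of a constant k over [a, b] equals k * (b - a).
integral from 3 to 6 of 25 dx
= 25 * (6 - 3)
= 25 * 3
= 75

75


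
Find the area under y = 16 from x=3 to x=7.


The area under a constant function y = 16 is a rectangle.
Width = 7 - 3 = 4
Height = 16
Area = width * height
= 4 * 16
= 64

64


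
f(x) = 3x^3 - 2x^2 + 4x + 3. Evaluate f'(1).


Differentiate f(x) = 3x^3 - 2x^2 + 4x + 3 term by term:
f'(x) = 9x^2 - 4x + 4
Substitute x = 1:
f'(1) = 9 * 1^2 - 4 * 1 + 4
= 9 - 4 + 4
= 9

9


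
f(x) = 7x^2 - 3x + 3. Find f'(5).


Differentiate term by term using power and sum rules:
f(x) = 7x^2 - 3x + 3
f'(x) = 14x - 3
Substitute x = 5:
f'(5) = 14 * 5 - 3
= 70 - 3
= 67

67


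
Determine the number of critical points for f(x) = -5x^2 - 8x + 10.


Find where f'(x) = 0:
f'(x) = -10x - 8
Set f'(x) = 0:
-10x - 8 = 0
x = 8 / (-10) = -4/5
This is a linear equation in x, so there is exactly one solution.
Number of critical points: 1

1


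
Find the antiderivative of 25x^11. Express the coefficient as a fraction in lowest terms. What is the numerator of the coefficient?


Apply the power rule for integration:
integral of ax^n dx = a/(n+1) * x^(n+1) + C
integral of 25x^11 dx
= 25/12 * x^12 + C
The coefficient in lowest terms is 25/12, and its numerator is 25

25


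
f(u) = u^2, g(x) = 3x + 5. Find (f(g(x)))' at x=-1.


Using the chain rule: (f(g(x)))' = f'(g(x)) * g'(x)
First, find g(-1):
g(-1) = 3 * (-1) + 5 = 2
Next, f'(u) = 2u
And g'(x) = 3
So f'(g(-1)) * g'(-1)
= 2 * 2 * 3
= 12

12


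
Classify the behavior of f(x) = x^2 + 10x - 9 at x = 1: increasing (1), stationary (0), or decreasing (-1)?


Compute f'(x) to determine behavior:
f'(x) = 2x + 10
f'(1) = 2 * 1 + 10
= 2 + 10
= 12
Since f'(1) > 0, the function is increasing (1)

1


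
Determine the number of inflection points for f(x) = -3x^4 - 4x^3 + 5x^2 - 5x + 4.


Inflection points occur where f''(x) = 0 and concavity changes.
f(x) = -3x^4 - 4x^3 + 5x^2 - 5x + 4
f'(x) = -12x^3 - 12x^2 + 10x - 5
f''(x) = -36x^2 - 24x + 10
This is a quadratic in x. Use the discriminant to count real roots.
Discriminant = (-24)^2 - 4 * (-36) * 10
= 576 - (-1440)
= 2016
Since discriminant > 0, f''(x) = 0 has 2 distinct real solutions.
A quadratic with two distinct real roots changes sign at each root, so concavity changes at both.
Number of inflection points: 2

2


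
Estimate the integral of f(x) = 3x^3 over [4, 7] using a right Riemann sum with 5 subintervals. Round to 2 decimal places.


Right Riemann sum uses right endpoints of each subinterval.
Interval: [4, 7], n = 5
dx = (7 - 4) / 5 = 3/5
Right endpoints: [23/5, 26/5, 29/5, 32/5, 7]
f values: [36501/125, 52728/125, 73167/125, 98304/125, 1029]
Sum = dx * (sum of f values)
= 3/5 * 15573/5
= 46719/25 = 1868.76

1868.76


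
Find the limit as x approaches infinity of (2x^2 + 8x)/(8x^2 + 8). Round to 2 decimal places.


For limits at infinity with equal-degree polynomials,
we compare leading coefficients.
Numerator leading term: 2x^2
Denominator leading term: 8x^2
Divide both by x^2:
lim = (2 + 8/x) / (8 + 8/x^2)
As x -> infinity, the 1/x and 1/x^2 terms vanish:
= 2/8 = 1/4 = 0.25

0.25


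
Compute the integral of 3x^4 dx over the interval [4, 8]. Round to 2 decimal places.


Find the antiderivative of 3x^4:
F(x) = 3/5 * x^5
Apply the Fundamental Theorem of Calculus:
F(8) - F(4)
= 3/5 * 8^5 - 3/5 * 4^5
= 3/5 * (32768 - 1024)
= 3/5 * 31744
= 95232/5 = 19046.40

19046.40


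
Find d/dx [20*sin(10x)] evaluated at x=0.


Apply the chain rule to differentiate 20*sin(10x):
d/dx [20*sin(10x)]
= 20 * cos(10x) * d/dx(10x)
= 20 * 10 * cos(10x)
= 200 * cos(10x)
Evaluate at x = 0:
= 200 * cos(0)
= 200 * 1
= 200

200


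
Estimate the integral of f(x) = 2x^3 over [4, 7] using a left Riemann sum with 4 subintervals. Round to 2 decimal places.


Left Riemann sum uses left endpoints of each subinterval.
Interval: [4, 7], n = 4
dx = (7 - 4) / 4 = 3/4
Left endpoints: [4, 19/4, 11/2, 25/4]
f values: [128, 6859/32, 1331/4, 15625/32]
Sum = dx * (sum of f values)
= 3/4 * 9307/8
= 27921/32 ≈ 872.53

872.53


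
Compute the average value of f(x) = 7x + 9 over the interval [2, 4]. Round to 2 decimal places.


Average value = 1/(b-a) * integral from a to b of f(x) dx
First compute the integral of 7x + 9:
F(x) = (7/2)x^2 + 9x
F(4) = 7/2 * 16 + 9 * 4 = 92
F(2) = 7/2 * 4 + 9 * 2 = 32
Integral = 92 - 32 = 60
Average = 60 / (4 - 2) = 60 / 2
= 30 = 30.00

30.00


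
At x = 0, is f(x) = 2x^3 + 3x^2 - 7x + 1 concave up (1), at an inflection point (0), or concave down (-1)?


Concavity is determined by the sign of f''(x).
f(x) = 2x^3 + 3x^2 - 7x + 1
f'(x) = 6x^2 + 6x - 7
f''(x) = 12x + 6
f''(0) = 12 * 0 + 6
= 0 + 6
= 6
Since f''(0) > 0, the function is concave up (1)

1


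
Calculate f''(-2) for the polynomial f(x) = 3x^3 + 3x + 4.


First derivative:
f'(x) = 9x^2 + 3
Second derivative:
f''(x) = 18x
Substitute x = -2:
f''(-2) = 18 * (-2) + 0
= -36 + 0
= -36

-36


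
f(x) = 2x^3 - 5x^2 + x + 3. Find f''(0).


First derivative:
f'(x) = 6x^2 - 10x + 1
Second derivative:
f''(x) = 12x - 10
Substitute x = 0:
f''(0) = 12 * 0 - 10
= 0 - 10
= -10

-10


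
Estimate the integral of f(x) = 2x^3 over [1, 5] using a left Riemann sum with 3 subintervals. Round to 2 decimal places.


Left Riemann sum uses left endpoints of each subinterval.
Interval: [1, 5], n = 3
dx = (5 - 1) / 3 = 4/3
Left endpoints: [1, 7/3, 11/3]
f values: [2, 686/27, 2662/27]
Sum = dx * (sum of f values)
= 4/3 * 126
= 168 = 168.00

168.00


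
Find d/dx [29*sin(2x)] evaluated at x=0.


Apply the chain rule to differentiate 29*sin(2x):
d/dx [29*sin(2x)]
= 29 * cos(2x) * d/dx(2x)
= 29 * 2 * cos(2x)
= 58 * cos(2x)
Evaluate at x = 0:
= 58 * cos(0)
= 58 * 1
= 58

58


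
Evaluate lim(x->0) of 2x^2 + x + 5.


Since polynomials are continuous, we use direct substitution.
lim(x->0) of 2x^2 + x + 5
= 2 * 0^2 + 1 * 0 + 5
= 0 + 0 + 5
= 5

5


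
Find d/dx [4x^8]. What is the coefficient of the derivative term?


We apply the power rule: d/dx [ax^n] = a*n * x^(n-1)
d/dx [4x^8]
= 4 * 8 * x^(8-1)
= 32x^7
The coefficient is 32

32


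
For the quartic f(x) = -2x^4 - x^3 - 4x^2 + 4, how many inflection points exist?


Inflection points occur where f''(x) = 0 and concavity changes.
f(x) = -2x^4 - x^3 - 4x^2 + 4
f'(x) = -8x^3 - 3x^2 - 8x
f''(x) = -24x^2 - 6x - 8
This is a quadratic in x. Use the discriminant to count real roots.
Discriminant = (-6)^2 - 4 * (-24) * (-8)
= 36 - 768
= -732
Since discriminant < 0, f''(x) = 0 has no real solutions.
Number of inflection points: 0

0


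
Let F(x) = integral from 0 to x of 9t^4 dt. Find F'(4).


By the Fundamental Theorem of Calculus (Part 1):
If F(x) = integral from 0 to x of f(t) dt, then F'(x) = f(x)
Here f(t) = 9t^4
So F'(x) = 9x^4
Evaluate at x = 4:
F'(4) = 9 * 4^4
= 9 * 256
= 2304

2304


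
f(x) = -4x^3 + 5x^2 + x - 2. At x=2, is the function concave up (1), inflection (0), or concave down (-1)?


Concavity is determined by the sign of f''(x).
f(x) = -4x^3 + 5x^2 + x - 2
f'(x) = -12x^2 + 10x + 1
f''(x) = -24x + 10
f''(2) = -24 * 2 + 10
= -48 + 10
= -38
Since f''(2) < 0, the function is concave down (-1)

-1


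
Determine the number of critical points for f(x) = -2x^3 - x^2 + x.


Find where f'(x) = 0:
f(x) = -2x^3 - x^2 + x
f'(x) = -6x^2 - 2x + 1
This is a quadratic in x. Use the discriminant to count real roots.
Discriminant = (-2)^2 - 4 * (-6) * 1
= 4 - (-24)
= 28
Since discriminant > 0, f'(x) = 0 has 2 real solutions.
Number of critical points: 2

2


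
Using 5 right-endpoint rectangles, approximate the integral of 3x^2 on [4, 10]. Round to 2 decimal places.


Right Riemann sum uses right endpoints of each subinterval.
Interval: [4, 10], n = 5
dx = (10 - 4) / 5 = 6/5
Right endpoints: [26/5, 32/5, 38/5, 44/5, 10]
f values: [2028/25, 3072/25, 4332/25, 5808/25, 300]
Sum = dx * (sum of f values)
= 6/5 * 4548/5
= 27288/25 = 1091.52

1091.52


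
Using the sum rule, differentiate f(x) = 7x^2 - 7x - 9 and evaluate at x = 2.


Differentiate term by term using power and sum rules:
f(x) = 7x^2 - 7x - 9
f'(x) = 14x - 7
Substitute x = 2:
f'(2) = 14 * 2 - 7
= 28 - 7
= 21

21


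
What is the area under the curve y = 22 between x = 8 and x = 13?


The area under a constant function y = 22 is a rectangle.
Width = 13 - 8 = 5
Height = 22
Area = width * height
= 5 * 22
= 110

110


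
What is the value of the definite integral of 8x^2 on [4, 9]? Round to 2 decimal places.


Find the antiderivative of 8x^2:
F(x) = 8/3 * x^3
Apply the Fundamental Theorem of Calculus:
F(9) - F(4)
= 8/3 * 9^3 - 8/3 * 4^3
= 8/3 * (729 - 64)
= 8/3 * 665
= 5320/3 ≈ 1773.33

1773.33


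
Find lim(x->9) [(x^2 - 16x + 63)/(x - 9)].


Direct substitution gives 0/0, so we factor the numerator.
Factor: (x^2 - 16x + 63) = (x - 9)(x - 7)
Cancel the common factor (x - 9):
(x^2 - 16x + 63)/(x - 9) = (x - 7)
Now substitute x = 9:
= (9) - (7) = 2

2


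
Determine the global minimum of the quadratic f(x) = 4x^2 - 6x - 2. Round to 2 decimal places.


For a quadratic f(x) = ax^2 + bx + c with a > 0, the minimum is at the vertex.
Vertex x-coordinate: x = -b/(2a)
x = -(-6) / (2 * 4)
x = 6/8 = 3/4
Substitute back to find the minimum value:
f(3/4) = 4 * (3/4)^2 - 6 * (3/4) - 2
= 9/4 - 9/2 - 2
= -17/4 = -4.25

-4.25


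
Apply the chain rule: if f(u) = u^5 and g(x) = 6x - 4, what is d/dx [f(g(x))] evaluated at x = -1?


Using the chain rule: (f(g(x)))' = f'(g(x)) * g'(x)
First, find g(-1):
g(-1) = 6 * (-1) - 4 = -10
Next, f'(u) = 5u^4
And g'(x) = 6
So f'(g(-1)) * g'(-1)
= 5 * (-10)^4 * 6
= 5 * 10000 * 6
= 300000

300000


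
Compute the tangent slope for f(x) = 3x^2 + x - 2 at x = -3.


The slope of the tangent line equals f'(x) at the point.
f(x) = 3x^2 + x - 2
f'(x) = 6x + 1
At x = -3:
f'(-3) = 6 * (-3) + 1
= -18 + 1
= -17

-17


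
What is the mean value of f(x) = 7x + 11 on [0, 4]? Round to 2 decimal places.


Average value = 1/(b-a) * integral from a to b of f(x) dx
First compute the integral of 7x + 11:
F(x) = (7/2)x^2 + 11x
F(4) = 7/2 * 16 + 11 * 4 = 100
F(0) = 7/2 * 0 + 11 * 0 = 0
Integral = 100 - 0 = 100
Average = 100 / (4 - 0) = 100 / 4
= 25 = 25.00

25.00


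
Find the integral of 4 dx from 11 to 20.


The integral of a constant k over [a, b] equals k * (b - a).
integral from 11 to 20 of 4 dx
= 4 * (20 - 11)
= 4 * 9
= 36

36


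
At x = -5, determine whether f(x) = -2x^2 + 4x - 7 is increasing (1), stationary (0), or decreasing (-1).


Compute f'(x) to determine behavior:
f'(x) = -4x + 4
f'(-5) = -4 * (-5) + 4
= 20 + 4
= 24
Since f'(-5) > 0, the function is increasing (1)

1


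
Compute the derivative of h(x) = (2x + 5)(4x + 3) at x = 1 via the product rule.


Let u(x) = 2x + 5 and v(x) = 4x + 3
u'(x) = 2
v'(x) = 4
Product rule: h'(x) = u'(x)*v(x) + u(x)*v'(x)
= 2 * (4x + 3) + (2x + 5) * 4
At x = 1:
u(1) = 2 * 1 + 5 = 7
v(1) = 4 * 1 + 3 = 7
h'(1) = 2 * 7 + 7 * 4
= 14 + 28
= 42

42


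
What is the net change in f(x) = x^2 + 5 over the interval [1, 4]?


Net change = f(b) - f(a)
f(x) = x^2 + 5
Compute f(4):
f(4) = 1 * 4^2 + 0 * 4 + 5
= 16 + 0 + 5
= 21
Compute f(1):
f(1) = 1 * 1^2 + 0 * 1 + 5
= 1 + 0 + 5
= 6
Net change = 21 - 6 = 15

15


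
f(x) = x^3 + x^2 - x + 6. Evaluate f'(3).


Differentiate f(x) = x^3 + x^2 - x + 6 term by term:
f'(x) = 3x^2 + 2x - 1
Substitute x = 3:
f'(3) = 3 * 3^2 + 2 * 3 - 1
= 27 + 6 - 1
= 32

32


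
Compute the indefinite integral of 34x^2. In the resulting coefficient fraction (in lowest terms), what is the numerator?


Apply the power rule for integration:
integral of ax^n dx = a/(n+1) * x^(n+1) + C
integral of 34x^2 dx
= 34/3 * x^3 + C
The coefficient in lowest terms is 34/3, and its numerator is 34

34
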